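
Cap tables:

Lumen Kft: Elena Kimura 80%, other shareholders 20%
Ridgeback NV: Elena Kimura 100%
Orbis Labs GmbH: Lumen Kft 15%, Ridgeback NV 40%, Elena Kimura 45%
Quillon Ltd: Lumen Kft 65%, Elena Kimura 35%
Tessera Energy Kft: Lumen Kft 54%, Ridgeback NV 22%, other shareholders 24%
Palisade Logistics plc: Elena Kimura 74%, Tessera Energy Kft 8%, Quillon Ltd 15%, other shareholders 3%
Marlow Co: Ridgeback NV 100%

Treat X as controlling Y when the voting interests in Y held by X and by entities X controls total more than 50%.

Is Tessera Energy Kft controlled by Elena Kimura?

Yes

Elena holds 100% of Ridgeback, so Elena controls Ridgeback.
Elena holds 80% of Lumen, so Elena controls Lumen.
Lumen and Ridgeback together hold 54% + 22% = 76% of Tessera, so Elena controls Tessera.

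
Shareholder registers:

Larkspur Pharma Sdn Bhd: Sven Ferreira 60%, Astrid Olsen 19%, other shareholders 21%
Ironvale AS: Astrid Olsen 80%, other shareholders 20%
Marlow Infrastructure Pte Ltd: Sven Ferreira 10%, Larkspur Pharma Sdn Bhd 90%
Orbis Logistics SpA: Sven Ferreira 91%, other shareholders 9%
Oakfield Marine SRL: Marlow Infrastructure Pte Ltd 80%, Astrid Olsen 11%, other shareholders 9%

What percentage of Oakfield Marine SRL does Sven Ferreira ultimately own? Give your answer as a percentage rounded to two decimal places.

51.20%

Sven reaches Oakfield along 2 paths.
Via Marlow: 10% × 80% = 8%.
Via Larkspur → Marlow: 60% × 90% × 80% = 43.2%.
Total: 8% + 43.2% = 51.2%.
Rounded: 51.20%.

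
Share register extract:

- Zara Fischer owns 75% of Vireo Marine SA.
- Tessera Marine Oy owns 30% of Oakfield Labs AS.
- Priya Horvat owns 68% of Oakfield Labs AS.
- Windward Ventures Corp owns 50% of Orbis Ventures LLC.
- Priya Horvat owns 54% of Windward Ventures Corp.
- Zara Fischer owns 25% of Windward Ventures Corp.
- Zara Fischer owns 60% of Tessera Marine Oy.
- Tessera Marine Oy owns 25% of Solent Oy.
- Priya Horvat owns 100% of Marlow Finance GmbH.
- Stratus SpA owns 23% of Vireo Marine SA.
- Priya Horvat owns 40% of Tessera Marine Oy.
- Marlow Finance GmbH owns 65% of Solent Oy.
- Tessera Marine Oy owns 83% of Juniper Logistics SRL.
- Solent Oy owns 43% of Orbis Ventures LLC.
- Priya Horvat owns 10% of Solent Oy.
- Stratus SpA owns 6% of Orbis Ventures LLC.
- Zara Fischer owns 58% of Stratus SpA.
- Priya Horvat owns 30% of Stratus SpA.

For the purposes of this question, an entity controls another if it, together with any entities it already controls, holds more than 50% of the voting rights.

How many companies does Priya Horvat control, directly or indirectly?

Priya holds 100% of Marlow, so Priya controls Marlow.
Priya holds 54% of Windward, so Priya controls Windward.
Marlow and Priya together hold 65% + 10% = 75% of Solent, so Priya controls Solent.
Priya holds 68% of Oakfield, so Priya controls Oakfield.
Solent and Windward together hold 43% + 50% = 93% of Orbis, so Priya controls Orbis.
No other company's threshold is met.
Priya controls 5 companies.

5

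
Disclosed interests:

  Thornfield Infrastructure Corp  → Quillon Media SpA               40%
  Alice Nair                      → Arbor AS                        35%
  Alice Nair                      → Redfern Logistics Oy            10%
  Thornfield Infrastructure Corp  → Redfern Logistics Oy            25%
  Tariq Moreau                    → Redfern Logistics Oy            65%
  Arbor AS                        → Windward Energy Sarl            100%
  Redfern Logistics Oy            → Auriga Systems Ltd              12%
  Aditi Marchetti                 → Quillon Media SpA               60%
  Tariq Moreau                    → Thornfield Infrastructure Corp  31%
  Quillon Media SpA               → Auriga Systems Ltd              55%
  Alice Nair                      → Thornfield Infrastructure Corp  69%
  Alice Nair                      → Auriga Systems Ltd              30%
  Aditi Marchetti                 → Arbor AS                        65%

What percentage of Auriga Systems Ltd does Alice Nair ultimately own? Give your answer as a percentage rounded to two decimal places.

Alice reaches Auriga along 4 paths.
Direct stake: 30% = 30%.
Via Redfern: 10% × 12% = 1.2%.
Via Thornfield → Redfern: 69% × 25% × 12% = 2.07%.
Via Thornfield → Quillon: 69% × 40% × 55% = 15.18%.
Total: 30% + 1.2% + 2.07% + 15.18% = 48.45%.

48.45%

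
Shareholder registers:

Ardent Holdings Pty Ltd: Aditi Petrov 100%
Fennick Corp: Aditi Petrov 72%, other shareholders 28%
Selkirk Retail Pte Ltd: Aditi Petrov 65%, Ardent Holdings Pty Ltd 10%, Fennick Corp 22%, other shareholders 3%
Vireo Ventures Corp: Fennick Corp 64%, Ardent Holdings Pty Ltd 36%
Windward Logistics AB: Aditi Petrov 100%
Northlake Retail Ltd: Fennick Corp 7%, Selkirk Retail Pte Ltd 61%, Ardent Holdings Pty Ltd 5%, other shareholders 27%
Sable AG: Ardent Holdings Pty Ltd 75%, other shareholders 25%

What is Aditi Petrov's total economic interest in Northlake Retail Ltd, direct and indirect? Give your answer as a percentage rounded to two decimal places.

Aditi reaches Northlake along 5 paths.
Via Fennick: 72% × 7% = 5.04%.
Via Selkirk: 65% × 61% = 39.65%.
Via Ardent → Selkirk: 100% × 10% × 61% = 6.1%.
Via Fennick → Selkirk: 72% × 22% × 61% = 9.6624%.
Via Ardent: 100% × 5% = 5%.
Total: 5.04% + 39.65% + 6.1% + 9.6624% + 5% = 65.4524%.
Rounded: 65.45%.

65.45%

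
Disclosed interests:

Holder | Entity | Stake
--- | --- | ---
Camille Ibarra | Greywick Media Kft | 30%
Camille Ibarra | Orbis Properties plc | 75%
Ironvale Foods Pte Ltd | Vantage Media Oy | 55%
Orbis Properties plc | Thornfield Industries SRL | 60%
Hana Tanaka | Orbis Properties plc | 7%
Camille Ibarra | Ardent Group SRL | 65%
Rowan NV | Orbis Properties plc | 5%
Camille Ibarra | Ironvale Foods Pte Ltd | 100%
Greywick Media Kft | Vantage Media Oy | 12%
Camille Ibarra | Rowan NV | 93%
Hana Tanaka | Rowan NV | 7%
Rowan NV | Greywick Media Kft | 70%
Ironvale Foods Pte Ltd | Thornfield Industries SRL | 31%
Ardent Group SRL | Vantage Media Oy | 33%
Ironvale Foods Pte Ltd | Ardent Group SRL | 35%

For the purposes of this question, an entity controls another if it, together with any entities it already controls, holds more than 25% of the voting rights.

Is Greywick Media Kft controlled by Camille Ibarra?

Yes

Camille holds 93% of Rowan, so Camille controls Rowan.
Camille and Rowan together hold 30% + 70% = 100% of Greywick, so Camille controls Greywick.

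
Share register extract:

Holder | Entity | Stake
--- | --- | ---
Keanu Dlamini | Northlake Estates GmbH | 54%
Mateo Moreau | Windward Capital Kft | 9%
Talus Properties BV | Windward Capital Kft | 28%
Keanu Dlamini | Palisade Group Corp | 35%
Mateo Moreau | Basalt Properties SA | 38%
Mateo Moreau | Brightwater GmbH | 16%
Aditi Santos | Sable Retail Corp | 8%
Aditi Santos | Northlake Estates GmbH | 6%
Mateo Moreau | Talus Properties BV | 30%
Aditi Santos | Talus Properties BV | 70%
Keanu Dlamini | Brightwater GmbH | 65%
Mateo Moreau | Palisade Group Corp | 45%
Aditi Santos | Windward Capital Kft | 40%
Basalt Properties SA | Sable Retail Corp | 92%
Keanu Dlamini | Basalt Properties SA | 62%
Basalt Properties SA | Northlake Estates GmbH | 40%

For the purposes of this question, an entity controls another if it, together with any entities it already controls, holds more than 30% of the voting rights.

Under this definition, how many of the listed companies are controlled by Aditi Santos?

Aditi holds 70% of Talus, so Aditi controls Talus.
Talus and Aditi together hold 28% + 40% = 68% of Windward, so Aditi controls Windward.
No other company's threshold is met.
Aditi controls 2 companies.

2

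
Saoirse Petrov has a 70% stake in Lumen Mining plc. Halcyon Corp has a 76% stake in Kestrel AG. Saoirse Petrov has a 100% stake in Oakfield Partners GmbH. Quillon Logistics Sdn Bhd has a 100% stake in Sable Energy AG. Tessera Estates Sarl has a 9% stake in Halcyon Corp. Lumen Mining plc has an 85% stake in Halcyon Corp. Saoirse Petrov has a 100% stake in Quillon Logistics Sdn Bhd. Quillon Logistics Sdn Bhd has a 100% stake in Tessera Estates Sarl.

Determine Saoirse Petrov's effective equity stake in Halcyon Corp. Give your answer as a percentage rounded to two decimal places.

68.50%

Saoirse reaches Halcyon along 2 paths.
Via Quillon → Tessera: 100% × 100% × 9% = 9%.
Via Lumen: 70% × 85% = 59.5%.
Total: 9% + 59.5% = 68.5%.
Rounded: 68.50%.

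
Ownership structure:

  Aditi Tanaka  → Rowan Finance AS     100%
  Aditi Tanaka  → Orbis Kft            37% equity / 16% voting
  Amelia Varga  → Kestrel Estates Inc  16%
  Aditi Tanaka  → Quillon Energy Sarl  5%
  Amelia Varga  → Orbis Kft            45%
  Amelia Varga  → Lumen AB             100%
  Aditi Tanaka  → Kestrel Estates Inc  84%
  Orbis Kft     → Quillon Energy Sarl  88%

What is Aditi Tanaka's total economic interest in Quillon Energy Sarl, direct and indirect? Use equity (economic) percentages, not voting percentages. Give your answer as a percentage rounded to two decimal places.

Aditi reaches Quillon along 2 paths.
Direct stake: 5% = 5%.
Via Orbis: 37% × 88% = 32.56%.
Total: 5% + 32.56% = 37.56%.

37.56%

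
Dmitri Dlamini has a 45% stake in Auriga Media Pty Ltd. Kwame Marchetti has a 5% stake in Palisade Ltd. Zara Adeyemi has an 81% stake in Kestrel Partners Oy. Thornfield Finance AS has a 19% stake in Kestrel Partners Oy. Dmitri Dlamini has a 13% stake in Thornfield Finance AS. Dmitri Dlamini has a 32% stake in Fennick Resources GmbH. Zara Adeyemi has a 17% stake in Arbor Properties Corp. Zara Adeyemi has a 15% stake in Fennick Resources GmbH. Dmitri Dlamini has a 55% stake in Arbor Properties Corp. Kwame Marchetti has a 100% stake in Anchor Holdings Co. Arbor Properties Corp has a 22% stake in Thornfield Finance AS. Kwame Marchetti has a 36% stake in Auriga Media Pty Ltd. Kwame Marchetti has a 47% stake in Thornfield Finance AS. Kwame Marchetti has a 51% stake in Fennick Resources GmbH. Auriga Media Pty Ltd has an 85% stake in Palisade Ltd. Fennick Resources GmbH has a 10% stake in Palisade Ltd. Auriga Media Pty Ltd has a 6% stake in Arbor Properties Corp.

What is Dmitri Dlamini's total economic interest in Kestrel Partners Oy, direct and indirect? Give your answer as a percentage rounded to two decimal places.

4.88%

Dmitri reaches Kestrel along 3 paths.
Via Arbor → Thornfield: 55% × 22% × 19% = 2.299%.
Via Auriga → Arbor → Thornfield: 45% × 6% × 22% × 19% = 0.11286%.
Via Thornfield: 13% × 19% = 2.47%.
Total: 2.299% + 0.11286% + 2.47% = 4.88186%.
Rounded: 4.88%.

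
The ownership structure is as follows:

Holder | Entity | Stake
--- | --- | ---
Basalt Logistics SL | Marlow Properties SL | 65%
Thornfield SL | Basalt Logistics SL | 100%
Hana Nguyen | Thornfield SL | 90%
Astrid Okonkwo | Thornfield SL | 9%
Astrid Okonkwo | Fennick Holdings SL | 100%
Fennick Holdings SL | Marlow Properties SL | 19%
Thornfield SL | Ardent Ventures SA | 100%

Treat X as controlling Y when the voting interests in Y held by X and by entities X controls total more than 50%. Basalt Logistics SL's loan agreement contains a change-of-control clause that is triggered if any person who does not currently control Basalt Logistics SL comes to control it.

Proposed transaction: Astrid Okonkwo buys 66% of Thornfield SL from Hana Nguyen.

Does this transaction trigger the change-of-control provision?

Yes

The purchase adds only to Astrid's holdings (Hana's stake shrinks), so Astrid is the only person who could newly come to control Basalt.
Astrid holds 100% of Fennick, so Astrid controls Fennick.
Neither Astrid nor any entity Astrid controls holds any voting interest in Basalt.
So before the transaction, Astrid does not control Basalt.
After the purchase, Astrid's direct stake in Thornfield rises to 9% + 66% = 75%, and Hana's stake falls to 24%.
Astrid holds 75% of Thornfield, so Astrid controls Thornfield.
Thornfield holds 100% of Basalt, so Astrid controls Basalt.
Astrid did not control Basalt before and does after, so the clause is triggered.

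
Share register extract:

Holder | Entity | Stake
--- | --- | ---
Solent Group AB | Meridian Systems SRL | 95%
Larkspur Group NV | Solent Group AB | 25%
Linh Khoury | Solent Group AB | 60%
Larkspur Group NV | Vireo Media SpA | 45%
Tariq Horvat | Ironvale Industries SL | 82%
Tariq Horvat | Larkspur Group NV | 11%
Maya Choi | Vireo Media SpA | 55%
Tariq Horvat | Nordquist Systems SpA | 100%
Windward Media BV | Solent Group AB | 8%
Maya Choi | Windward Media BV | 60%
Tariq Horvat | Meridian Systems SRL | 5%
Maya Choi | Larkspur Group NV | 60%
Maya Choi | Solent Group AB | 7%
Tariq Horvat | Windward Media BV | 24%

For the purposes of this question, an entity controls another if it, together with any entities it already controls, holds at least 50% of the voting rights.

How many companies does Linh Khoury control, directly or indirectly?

2

Linh holds 60% of Solent, so Linh controls Solent.
Solent holds 95% of Meridian, so Linh controls Meridian.
No other company's threshold is met.
Linh controls 2 companies.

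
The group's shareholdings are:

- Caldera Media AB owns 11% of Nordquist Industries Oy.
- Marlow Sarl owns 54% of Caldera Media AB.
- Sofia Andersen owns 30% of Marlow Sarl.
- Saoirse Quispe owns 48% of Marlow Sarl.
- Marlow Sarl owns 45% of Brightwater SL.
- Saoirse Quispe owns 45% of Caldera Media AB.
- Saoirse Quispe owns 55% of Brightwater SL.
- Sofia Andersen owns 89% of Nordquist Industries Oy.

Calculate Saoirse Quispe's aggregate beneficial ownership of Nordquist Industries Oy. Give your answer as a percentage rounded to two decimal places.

Saoirse reaches Nordquist along 2 paths.
Via Marlow → Caldera: 48% × 54% × 11% = 2.8512%.
Via Caldera: 45% × 11% = 4.95%.
Total: 2.8512% + 4.95% = 7.8012%.
Rounded: 7.80%.

7.80%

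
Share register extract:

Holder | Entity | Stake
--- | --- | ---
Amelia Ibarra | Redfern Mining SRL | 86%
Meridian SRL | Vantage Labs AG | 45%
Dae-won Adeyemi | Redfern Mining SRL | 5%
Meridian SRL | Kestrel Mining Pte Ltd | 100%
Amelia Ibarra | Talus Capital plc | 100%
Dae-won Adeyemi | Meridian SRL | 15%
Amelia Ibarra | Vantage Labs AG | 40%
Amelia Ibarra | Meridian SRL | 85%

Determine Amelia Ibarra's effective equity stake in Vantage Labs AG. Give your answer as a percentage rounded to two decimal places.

78.25%

Amelia reaches Vantage along 2 paths.
Direct stake: 40% = 40%.
Via Meridian: 85% × 45% = 38.25%.
Total: 40% + 38.25% = 78.25%.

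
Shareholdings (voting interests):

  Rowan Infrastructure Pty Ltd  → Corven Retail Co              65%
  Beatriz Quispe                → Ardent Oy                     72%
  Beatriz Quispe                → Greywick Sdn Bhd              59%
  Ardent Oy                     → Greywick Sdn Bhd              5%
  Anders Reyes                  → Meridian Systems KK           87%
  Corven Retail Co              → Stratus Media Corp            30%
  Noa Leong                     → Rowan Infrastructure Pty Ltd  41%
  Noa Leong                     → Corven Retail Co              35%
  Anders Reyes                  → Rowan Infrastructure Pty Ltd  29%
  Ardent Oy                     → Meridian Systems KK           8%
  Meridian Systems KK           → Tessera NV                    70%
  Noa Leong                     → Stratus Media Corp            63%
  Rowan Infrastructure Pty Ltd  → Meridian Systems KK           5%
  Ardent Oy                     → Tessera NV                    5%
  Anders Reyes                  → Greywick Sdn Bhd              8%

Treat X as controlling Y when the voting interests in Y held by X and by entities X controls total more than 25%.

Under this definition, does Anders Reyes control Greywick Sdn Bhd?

Anders holds 29% of Rowan, so Anders controls Rowan.
Rowan holds 65% of Corven, so Anders controls Corven.
Rowan and Anders together hold 5% + 87% = 92% of Meridian, so Anders controls Meridian.
Meridian holds 70% of Tessera, so Anders controls Tessera.
Corven holds 30% of Stratus, so Anders controls Stratus.
In Greywick, Anders's side holds only 8%, not > 25%.
So Anders does not control Greywick.

No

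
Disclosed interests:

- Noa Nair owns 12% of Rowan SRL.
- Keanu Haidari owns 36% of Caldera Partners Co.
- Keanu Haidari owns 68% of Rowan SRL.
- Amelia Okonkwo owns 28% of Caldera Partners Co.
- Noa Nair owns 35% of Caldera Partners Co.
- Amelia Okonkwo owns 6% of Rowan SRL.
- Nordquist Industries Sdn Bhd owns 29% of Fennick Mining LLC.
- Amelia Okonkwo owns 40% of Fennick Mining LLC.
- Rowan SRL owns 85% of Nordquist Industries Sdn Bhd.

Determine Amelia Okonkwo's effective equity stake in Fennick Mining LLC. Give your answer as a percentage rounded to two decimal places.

Amelia reaches Fennick along 2 paths.
Direct stake: 40% = 40%.
Via Rowan → Nordquist: 6% × 85% × 29% = 1.479%.
Total: 40% + 1.479% = 41.479%.
Rounded: 41.48%.

41.48%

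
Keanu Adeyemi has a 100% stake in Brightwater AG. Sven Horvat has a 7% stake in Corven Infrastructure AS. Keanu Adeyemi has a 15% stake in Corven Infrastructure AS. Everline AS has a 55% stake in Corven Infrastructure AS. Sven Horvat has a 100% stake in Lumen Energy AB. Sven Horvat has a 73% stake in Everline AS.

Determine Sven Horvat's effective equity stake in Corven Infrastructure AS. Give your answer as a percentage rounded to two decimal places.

Sven reaches Corven along 2 paths.
Direct stake: 7% = 7%.
Via Everline: 73% × 55% = 40.15%.
Total: 7% + 40.15% = 47.15%.

47.15%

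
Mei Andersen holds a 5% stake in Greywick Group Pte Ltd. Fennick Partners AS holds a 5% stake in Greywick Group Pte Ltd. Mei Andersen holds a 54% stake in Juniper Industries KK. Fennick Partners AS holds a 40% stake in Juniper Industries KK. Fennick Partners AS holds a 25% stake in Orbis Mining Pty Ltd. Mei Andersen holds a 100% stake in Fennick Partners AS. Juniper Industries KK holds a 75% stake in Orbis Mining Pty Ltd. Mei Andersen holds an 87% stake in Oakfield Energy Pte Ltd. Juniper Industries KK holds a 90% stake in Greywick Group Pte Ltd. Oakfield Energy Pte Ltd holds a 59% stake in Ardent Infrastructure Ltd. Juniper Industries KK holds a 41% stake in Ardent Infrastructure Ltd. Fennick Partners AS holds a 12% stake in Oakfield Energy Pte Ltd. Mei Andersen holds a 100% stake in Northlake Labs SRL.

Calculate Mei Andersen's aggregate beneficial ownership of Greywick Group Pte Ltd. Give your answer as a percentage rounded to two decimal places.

Mei reaches Greywick along 4 paths.
Via Juniper: 54% × 90% = 48.6%.
Via Fennick → Juniper: 100% × 40% × 90% = 36%.
Direct stake: 5% = 5%.
Via Fennick: 100% × 5% = 5%.
Total: 48.6% + 36% + 5% + 5% = 94.6%.
Rounded: 94.60%.

94.60%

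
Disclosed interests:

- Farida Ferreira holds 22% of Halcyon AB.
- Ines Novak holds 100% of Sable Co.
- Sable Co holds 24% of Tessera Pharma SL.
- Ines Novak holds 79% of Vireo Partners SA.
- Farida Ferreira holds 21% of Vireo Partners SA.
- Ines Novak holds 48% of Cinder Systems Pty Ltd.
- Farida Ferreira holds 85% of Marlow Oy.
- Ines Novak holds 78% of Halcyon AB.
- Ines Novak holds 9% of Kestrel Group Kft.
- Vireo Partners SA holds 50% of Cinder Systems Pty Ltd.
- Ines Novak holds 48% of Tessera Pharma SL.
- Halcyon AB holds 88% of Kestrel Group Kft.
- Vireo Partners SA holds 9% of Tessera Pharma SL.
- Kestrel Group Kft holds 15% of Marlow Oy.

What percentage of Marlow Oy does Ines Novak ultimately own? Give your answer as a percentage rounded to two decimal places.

Ines reaches Marlow along 2 paths.
Via Halcyon → Kestrel: 78% × 88% × 15% = 10.296%.
Via Kestrel: 9% × 15% = 1.35%.
Total: 10.296% + 1.35% = 11.646%.
Rounded: 11.65%.

11.65%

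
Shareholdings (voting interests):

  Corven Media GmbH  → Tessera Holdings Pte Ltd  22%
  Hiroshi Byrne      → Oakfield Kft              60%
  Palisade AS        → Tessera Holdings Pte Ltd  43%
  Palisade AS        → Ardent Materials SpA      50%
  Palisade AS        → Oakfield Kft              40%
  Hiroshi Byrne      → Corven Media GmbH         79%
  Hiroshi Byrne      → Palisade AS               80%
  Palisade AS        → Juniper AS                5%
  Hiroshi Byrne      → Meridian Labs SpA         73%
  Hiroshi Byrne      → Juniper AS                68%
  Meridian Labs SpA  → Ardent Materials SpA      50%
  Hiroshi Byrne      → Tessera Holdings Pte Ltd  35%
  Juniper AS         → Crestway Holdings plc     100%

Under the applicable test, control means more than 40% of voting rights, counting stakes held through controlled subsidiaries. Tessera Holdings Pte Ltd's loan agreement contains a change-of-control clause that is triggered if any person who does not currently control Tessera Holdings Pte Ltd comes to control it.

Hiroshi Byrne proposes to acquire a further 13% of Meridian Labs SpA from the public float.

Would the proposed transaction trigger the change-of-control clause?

No

The purchase changes only Hiroshi's holdings, so Hiroshi is the only person who could newly come to control Tessera.
Hiroshi holds 79% of Corven, so Hiroshi controls Corven.
Hiroshi holds 80% of Palisade, so Hiroshi controls Palisade.
Hiroshi and Corven and Palisade together hold 35% + 22% + 43% = 100% of Tessera, so Hiroshi controls Tessera.
So Hiroshi already controls Tessera before the transaction.
After the purchase, Hiroshi's direct stake in Meridian rises to 73% + 13% = 86%.
Hiroshi controlled Tessera already, so this is not a new person acquiring control; every other person's position is unchanged or reduced.
No new person acquires control, so the clause is not triggered.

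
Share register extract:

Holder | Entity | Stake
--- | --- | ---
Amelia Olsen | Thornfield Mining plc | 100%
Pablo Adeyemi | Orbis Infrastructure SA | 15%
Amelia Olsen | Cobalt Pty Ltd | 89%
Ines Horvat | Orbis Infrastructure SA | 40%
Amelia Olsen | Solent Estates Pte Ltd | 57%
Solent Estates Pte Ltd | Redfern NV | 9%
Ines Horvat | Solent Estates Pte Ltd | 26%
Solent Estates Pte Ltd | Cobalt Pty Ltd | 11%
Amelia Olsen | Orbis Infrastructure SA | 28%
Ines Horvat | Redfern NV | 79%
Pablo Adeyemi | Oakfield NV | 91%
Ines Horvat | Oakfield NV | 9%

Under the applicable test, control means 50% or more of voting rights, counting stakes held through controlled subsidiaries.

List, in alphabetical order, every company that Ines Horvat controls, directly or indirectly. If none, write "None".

Redfern NV

Ines holds 79% of Redfern, so Ines controls Redfern.
No other company's threshold is met.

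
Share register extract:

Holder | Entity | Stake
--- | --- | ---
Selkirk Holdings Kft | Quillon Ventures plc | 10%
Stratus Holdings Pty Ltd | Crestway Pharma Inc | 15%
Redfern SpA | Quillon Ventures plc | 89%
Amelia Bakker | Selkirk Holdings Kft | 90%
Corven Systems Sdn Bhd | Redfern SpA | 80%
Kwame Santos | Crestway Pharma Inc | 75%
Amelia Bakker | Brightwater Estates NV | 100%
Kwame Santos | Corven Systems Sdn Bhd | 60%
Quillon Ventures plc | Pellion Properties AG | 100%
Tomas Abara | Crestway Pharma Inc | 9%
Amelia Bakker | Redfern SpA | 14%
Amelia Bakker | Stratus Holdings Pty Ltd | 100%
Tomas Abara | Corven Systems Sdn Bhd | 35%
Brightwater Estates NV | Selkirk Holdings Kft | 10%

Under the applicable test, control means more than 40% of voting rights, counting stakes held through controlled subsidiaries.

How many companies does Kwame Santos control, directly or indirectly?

5

Kwame holds 60% of Corven, so Kwame controls Corven.
Corven holds 80% of Redfern, so Kwame controls Redfern.
Redfern holds 89% of Quillon, so Kwame controls Quillon.
Kwame holds 75% of Crestway, so Kwame controls Crestway.
Quillon holds 100% of Pellion, so Kwame controls Pellion.
No other company's threshold is met.
Kwame controls 5 companies.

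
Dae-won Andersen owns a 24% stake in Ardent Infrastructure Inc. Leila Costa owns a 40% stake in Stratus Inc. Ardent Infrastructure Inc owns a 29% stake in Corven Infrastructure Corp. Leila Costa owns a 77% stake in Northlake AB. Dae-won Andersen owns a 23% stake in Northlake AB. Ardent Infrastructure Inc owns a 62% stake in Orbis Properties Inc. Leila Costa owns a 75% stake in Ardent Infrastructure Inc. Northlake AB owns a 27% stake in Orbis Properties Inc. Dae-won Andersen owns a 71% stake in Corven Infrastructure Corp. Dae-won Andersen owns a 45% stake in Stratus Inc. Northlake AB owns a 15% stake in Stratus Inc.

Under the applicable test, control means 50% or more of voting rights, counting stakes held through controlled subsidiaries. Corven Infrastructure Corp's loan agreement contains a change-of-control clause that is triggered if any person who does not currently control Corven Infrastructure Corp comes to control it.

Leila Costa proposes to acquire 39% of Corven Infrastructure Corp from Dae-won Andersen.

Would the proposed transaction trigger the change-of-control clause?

Yes

The purchase adds only to Leila's holdings (Dae-won's stake shrinks), so Leila is the only person who could newly come to control Corven.
Leila holds 77% of Northlake, so Leila controls Northlake.
Leila holds 75% of Ardent, so Leila controls Ardent.
Northlake and Leila together hold 15% + 40% = 55% of Stratus, so Leila controls Stratus.
Ardent and Northlake together hold 62% + 27% = 89% of Orbis, so Leila controls Orbis.
In Corven, Leila's side holds only 29%, not ≥ 50%.
So before the transaction, Leila does not control Corven.
After the purchase, Leila holds 39% of Corven directly, and Dae-won's stake falls to 32%.
Ardent and Leila together hold 29% + 39% = 68% of Corven, so Leila controls Corven.
Leila did not control Corven before and does after, so the clause is triggered.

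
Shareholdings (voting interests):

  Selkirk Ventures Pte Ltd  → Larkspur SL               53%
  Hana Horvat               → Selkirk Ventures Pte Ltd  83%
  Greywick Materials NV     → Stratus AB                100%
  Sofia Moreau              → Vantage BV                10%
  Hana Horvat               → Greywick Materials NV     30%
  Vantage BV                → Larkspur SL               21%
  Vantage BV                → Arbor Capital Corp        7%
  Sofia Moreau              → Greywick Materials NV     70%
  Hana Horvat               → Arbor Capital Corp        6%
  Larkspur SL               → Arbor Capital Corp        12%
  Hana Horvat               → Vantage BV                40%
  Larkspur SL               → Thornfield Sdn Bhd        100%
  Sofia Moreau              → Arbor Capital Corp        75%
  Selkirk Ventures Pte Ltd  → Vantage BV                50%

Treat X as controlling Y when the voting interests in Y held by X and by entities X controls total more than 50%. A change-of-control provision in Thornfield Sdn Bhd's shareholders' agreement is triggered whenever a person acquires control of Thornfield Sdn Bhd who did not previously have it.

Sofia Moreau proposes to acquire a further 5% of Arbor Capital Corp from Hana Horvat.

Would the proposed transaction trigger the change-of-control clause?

The purchase adds only to Sofia's holdings (Hana's stake shrinks), so Sofia is the only person who could newly come to control Thornfield.
Sofia holds 70% of Greywick, so Sofia controls Greywick.
Greywick holds 100% of Stratus, so Sofia controls Stratus.
Sofia holds 75% of Arbor, so Sofia controls Arbor.
Neither Sofia nor any entity Sofia controls holds any voting interest in Thornfield.
So before the transaction, Sofia does not control Thornfield.
After the purchase, Sofia's direct stake in Arbor rises to 75% + 5% = 80%, and Hana's stake falls to 1%.
Sofia holds 80% of Arbor, so Sofia controls Arbor.
After the transaction, neither Sofia nor any entity Sofia controls holds a voting interest in Thornfield, so Sofia still does not control it.
No new person acquires control, so the clause is not triggered.

No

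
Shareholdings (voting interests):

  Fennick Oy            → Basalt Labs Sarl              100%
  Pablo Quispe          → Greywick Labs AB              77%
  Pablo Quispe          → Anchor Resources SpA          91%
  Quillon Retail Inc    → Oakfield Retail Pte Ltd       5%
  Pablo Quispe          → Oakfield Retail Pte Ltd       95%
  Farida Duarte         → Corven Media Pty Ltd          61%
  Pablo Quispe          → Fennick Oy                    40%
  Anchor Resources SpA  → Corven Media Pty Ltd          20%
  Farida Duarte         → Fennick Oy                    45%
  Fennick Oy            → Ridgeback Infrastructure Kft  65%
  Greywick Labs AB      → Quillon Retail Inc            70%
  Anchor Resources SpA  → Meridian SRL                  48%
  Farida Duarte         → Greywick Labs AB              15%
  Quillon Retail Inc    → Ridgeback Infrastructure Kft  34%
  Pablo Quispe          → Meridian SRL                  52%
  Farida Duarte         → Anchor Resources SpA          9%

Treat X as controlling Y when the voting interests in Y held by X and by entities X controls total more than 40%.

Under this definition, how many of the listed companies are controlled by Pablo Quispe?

5

Pablo holds 77% of Greywick, so Pablo controls Greywick.
Pablo holds 91% of Anchor, so Pablo controls Anchor.
Greywick holds 70% of Quillon, so Pablo controls Quillon.
Anchor and Pablo together hold 48% + 52% = 100% of Meridian, so Pablo controls Meridian.
Quillon and Pablo together hold 5% + 95% = 100% of Oakfield, so Pablo controls Oakfield.
No other company's threshold is met.
Pablo controls 5 companies.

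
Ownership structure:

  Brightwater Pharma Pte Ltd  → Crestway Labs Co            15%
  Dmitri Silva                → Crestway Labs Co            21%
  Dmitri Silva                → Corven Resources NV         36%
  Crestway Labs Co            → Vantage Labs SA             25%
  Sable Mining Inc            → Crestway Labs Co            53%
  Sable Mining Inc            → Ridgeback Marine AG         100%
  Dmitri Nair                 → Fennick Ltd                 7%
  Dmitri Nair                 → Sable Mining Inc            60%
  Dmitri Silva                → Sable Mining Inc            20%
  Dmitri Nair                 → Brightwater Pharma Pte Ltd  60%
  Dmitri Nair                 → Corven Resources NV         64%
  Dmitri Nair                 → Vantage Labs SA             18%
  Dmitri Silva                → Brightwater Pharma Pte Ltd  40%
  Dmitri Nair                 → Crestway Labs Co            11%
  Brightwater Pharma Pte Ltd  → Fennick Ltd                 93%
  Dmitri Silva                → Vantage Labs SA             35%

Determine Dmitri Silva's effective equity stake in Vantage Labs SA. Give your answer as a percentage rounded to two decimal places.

Dmitri Silva reaches Vantage along 4 paths.
Via Brightwater → Crestway: 40% × 15% × 25% = 1.5%.
Via Crestway: 21% × 25% = 5.25%.
Via Sable → Crestway: 20% × 53% × 25% = 2.65%.
Direct stake: 35% = 35%.
Total: 1.5% + 5.25% + 2.65% + 35% = 44.4%.
Rounded: 44.40%.

44.40%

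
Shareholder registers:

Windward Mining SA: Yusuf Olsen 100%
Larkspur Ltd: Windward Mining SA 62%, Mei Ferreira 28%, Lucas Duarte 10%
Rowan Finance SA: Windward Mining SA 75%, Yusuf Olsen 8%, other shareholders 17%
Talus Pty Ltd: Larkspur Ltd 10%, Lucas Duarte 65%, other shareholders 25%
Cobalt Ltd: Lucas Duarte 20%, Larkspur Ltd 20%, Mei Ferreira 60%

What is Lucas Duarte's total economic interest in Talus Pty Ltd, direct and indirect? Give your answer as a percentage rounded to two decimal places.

66.00%

Lucas reaches Talus along 2 paths.
Via Larkspur: 10% × 10% = 1%.
Direct stake: 65% = 65%.
Total: 1% + 65% = 66%.
Rounded: 66.00%.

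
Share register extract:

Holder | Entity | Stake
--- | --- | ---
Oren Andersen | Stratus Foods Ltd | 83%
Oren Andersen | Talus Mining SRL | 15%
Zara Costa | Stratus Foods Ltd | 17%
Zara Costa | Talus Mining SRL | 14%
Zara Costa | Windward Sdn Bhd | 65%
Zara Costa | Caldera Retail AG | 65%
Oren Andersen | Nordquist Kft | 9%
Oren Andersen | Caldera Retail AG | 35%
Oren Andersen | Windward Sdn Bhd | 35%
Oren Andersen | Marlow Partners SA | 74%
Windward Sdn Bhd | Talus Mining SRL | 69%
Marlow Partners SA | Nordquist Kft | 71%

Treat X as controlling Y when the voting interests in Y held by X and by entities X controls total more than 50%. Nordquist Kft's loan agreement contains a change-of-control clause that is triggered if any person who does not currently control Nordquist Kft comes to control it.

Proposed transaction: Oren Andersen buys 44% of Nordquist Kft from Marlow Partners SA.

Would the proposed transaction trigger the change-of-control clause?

The purchase adds only to Oren's holdings (Marlow's stake shrinks), so Oren is the only person who could newly come to control Nordquist.
Oren holds 74% of Marlow, so Oren controls Marlow.
Oren and Marlow together hold 9% + 71% = 80% of Nordquist, so Oren controls Nordquist.
So Oren already controls Nordquist before the transaction.
After the purchase, Oren's direct stake in Nordquist rises to 9% + 44% = 53%, and Marlow's stake falls to 27%.
Oren controlled Nordquist already, so this is not a new person acquiring control; every other person's position is unchanged or reduced.
No new person acquires control, so the clause is not triggered.

No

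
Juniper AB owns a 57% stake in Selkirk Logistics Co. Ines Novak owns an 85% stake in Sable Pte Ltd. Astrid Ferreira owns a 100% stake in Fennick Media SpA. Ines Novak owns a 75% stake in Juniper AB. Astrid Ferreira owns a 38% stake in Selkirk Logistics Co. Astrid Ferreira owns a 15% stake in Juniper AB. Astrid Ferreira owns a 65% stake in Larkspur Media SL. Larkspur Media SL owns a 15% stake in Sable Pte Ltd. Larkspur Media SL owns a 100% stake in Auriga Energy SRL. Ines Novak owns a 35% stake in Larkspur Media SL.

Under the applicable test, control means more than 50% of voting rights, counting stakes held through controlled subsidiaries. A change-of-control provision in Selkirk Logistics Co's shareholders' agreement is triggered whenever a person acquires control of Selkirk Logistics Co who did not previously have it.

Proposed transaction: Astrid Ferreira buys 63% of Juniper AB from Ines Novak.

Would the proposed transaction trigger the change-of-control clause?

The purchase adds only to Astrid's holdings (Ines's stake shrinks), so Astrid is the only person who could newly come to control Selkirk.
Astrid holds 65% of Larkspur, so Astrid controls Larkspur.
Astrid holds 100% of Fennick, so Astrid controls Fennick.
Larkspur holds 100% of Auriga, so Astrid controls Auriga.
In Selkirk, Astrid's side holds only 38%, not > 50%.
So before the transaction, Astrid does not control Selkirk.
After the purchase, Astrid's direct stake in Juniper rises to 15% + 63% = 78%, and Ines's stake falls to 12%.
Astrid holds 78% of Juniper, so Astrid controls Juniper.
Juniper and Astrid together hold 57% + 38% = 95% of Selkirk, so Astrid controls Selkirk.
Astrid did not control Selkirk before and does after, so the clause is triggered.

Yes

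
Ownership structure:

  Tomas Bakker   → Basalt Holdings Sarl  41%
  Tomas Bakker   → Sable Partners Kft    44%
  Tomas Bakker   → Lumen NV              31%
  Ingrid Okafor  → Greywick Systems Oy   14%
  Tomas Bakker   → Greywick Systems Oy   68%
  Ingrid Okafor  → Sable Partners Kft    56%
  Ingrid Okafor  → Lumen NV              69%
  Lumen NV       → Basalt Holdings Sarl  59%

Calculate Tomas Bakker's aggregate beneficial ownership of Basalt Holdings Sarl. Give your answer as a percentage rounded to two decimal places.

59.29%

Tomas reaches Basalt along 2 paths.
Direct stake: 41% = 41%.
Via Lumen: 31% × 59% = 18.29%.
Total: 41% + 18.29% = 59.29%.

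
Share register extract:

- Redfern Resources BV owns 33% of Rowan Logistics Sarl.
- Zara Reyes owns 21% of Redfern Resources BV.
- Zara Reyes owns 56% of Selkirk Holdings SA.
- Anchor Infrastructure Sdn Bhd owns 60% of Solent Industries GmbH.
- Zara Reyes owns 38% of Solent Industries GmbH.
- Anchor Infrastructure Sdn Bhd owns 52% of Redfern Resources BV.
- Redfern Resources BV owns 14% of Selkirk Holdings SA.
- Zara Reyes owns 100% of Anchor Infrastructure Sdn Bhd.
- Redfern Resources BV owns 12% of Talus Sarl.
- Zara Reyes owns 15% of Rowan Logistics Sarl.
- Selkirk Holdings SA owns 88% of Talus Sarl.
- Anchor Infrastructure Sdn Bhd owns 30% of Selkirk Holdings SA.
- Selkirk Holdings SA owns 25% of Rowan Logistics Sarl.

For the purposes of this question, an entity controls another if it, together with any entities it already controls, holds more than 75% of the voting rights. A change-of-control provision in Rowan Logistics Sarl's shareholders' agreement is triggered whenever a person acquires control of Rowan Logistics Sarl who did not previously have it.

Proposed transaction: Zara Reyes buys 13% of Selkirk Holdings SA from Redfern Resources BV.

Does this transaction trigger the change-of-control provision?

No

The purchase adds only to Zara's holdings (Redfern's stake shrinks), so Zara is the only person who could newly come to control Rowan.
Zara holds 100% of Anchor, so Zara controls Anchor.
Anchor and Zara together hold 60% + 38% = 98% of Solent, so Zara controls Solent.
Zara and Anchor together hold 56% + 30% = 86% of Selkirk, so Zara controls Selkirk.
Selkirk holds 88% of Talus, so Zara controls Talus.
In Rowan, Zara's side holds only 15% + 25% = 40%, not > 75%.
So before the transaction, Zara does not control Rowan.
After the purchase, Zara's direct stake in Selkirk rises to 56% + 13% = 69%, and Redfern's stake falls to 1%.
Zara and Anchor together hold 69% + 30% = 99% of Selkirk, so Zara controls Selkirk.
After the transaction, Zara's side holds 15% + 25% = 40% of Rowan, not > 75%, so Zara still does not control Rowan.
No new person acquires control, so the clause is not triggered.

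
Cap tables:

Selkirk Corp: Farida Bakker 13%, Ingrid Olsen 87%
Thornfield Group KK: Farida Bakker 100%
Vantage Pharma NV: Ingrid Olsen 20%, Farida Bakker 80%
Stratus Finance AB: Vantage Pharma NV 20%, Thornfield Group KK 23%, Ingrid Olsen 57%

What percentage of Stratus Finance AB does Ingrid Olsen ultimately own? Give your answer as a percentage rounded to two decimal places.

61.00%

Ingrid reaches Stratus along 2 paths.
Via Vantage: 20% × 20% = 4%.
Direct stake: 57% = 57%.
Total: 4% + 57% = 61%.
Rounded: 61.00%.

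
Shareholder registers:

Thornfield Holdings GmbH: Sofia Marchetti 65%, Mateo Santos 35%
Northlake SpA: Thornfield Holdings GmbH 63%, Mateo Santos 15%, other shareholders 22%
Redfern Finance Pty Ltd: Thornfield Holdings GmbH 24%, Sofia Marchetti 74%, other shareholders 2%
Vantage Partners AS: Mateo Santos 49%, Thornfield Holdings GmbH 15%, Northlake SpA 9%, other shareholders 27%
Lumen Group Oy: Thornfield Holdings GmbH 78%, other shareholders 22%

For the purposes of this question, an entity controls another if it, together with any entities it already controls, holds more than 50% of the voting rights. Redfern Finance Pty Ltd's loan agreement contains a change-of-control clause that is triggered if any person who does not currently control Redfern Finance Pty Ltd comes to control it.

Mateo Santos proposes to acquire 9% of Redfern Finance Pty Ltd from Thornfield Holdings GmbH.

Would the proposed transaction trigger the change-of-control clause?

No

The purchase adds only to Mateo's holdings (Thornfield's stake shrinks), so Mateo is the only person who could newly come to control Redfern.
Mateo's largest direct stake is 49% in Vantage, which does not meet the threshold, so Mateo controls no company.
Neither Mateo nor any entity Mateo controls holds any voting interest in Redfern.
So before the transaction, Mateo does not control Redfern.
After the purchase, Mateo holds 9% of Redfern directly, and Thornfield's stake falls to 15%.
After the transaction, Mateo's side holds 9% of Redfern, not > 50%, so Mateo still does not control Redfern.
No new person acquires control, so the clause is not triggered.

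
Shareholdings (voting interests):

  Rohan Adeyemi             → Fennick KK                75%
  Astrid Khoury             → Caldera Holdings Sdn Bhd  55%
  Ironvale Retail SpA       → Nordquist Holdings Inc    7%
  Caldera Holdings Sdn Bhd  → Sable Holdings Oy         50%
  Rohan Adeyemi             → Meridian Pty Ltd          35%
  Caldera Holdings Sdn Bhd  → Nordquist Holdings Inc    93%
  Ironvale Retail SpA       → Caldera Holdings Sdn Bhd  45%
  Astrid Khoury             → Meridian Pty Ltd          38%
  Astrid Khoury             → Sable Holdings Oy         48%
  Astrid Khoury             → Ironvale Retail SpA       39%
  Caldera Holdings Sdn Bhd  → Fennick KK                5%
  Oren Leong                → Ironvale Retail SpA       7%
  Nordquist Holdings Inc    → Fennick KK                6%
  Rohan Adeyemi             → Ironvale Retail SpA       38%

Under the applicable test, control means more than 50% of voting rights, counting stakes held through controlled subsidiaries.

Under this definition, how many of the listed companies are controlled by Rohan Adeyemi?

1

Rohan holds 75% of Fennick, so Rohan controls Fennick.
No other company's threshold is met.
Rohan controls 1 company.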